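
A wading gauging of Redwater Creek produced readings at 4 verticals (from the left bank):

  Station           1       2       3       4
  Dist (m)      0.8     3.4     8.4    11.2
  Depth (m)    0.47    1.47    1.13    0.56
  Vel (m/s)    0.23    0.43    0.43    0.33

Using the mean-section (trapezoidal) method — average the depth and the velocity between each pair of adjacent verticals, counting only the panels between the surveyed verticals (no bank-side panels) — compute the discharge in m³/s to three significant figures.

4.53 m³/s

Panel 1-2: Δb = 2.6 m, d̄ = (0.47+1.47)/2 = 0.97, v̄ = (0.23+0.43)/2 = 0.33 → q = 2.6×0.97×0.33 = 0.8323 m³/s
Panel 2-3: Δb = 5 m, d̄ = (1.47+1.13)/2 = 1.3, v̄ = (0.43+0.43)/2 = 0.43 → q = 5×1.3×0.43 = 2.795 m³/s
Panel 3-4: Δb = 2.8 m, d̄ = (1.13+0.56)/2 = 0.845, v̄ = (0.43+0.33)/2 = 0.38 → q = 2.8×0.845×0.38 = 0.8991 m³/s
Q = Σ q = 4.526 m³/s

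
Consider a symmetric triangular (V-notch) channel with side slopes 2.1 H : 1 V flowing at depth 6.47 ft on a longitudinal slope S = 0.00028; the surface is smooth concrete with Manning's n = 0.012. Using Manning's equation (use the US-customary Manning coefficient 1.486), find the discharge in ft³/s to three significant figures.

372 ft³/s

A = z·y² = 2.1×6.47² = 87.91 ft²
P = 2y√(1+z²) = 2×6.47×√(1+2.1²) = 30.10 ft
R = A/P = 87.91/30.10 = 2.921 ft
Q = (1.486/n)·A·R^(2/3)·S^(1/2) = (1.486/0.012) × 87.91 × 2.921^(2/3) × 0.00028^(1/2) = 372.2 ft³/s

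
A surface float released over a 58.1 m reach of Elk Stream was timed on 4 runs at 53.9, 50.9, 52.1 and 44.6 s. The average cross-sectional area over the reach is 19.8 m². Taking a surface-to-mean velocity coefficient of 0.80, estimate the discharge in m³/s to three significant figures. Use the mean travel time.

18.3 m³/s

t̄ = (53.9 + 50.9 + 52.1 + 44.6) / 4 = 50.375 s
v_surface = L / t̄ = 58.1 / 50.375 = 1.153 m/s
v_mean = 0.80 × 1.153 = 0.9227 m/s
Q = A × v_mean = 19.8 × 0.9227 = 18.27 m³/s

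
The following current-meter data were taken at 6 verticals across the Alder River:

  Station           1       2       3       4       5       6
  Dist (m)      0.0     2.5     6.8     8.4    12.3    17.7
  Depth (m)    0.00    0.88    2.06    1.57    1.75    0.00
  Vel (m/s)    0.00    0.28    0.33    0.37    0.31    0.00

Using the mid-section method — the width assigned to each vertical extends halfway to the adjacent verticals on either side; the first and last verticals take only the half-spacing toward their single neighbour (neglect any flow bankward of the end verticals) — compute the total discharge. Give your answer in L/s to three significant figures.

6960 L/s

w_2 = (6.8 − 0.0)/2 = 3.4 m; q_2 = 0.28 × 0.88 × 3.4 = 0.8378 m³/s
w_3 = (8.4 − 2.5)/2 = 2.95 m; q_3 = 0.33 × 2.06 × 2.95 = 2.005 m³/s
w_4 = (12.3 − 6.8)/2 = 2.75 m; q_4 = 0.37 × 1.57 × 2.75 = 1.597 m³/s
w_5 = (17.7 − 8.4)/2 = 4.65 m; q_5 = 0.31 × 1.75 × 4.65 = 2.523 m³/s
Stations 1, 6 contribute zero (depth or velocity is 0).
Q = Σ qᵢ = 6.963 m³/s
= 6.963 × 1000 = 6963 L/s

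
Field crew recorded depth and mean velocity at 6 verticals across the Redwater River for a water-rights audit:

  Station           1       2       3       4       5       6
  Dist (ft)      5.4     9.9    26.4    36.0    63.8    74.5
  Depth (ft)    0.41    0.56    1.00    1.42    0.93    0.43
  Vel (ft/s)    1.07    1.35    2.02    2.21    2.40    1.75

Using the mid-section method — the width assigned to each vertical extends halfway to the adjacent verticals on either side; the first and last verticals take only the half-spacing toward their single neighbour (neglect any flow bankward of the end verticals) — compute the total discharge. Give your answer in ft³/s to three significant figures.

w_1 = (9.9 − 5.4)/2 = 2.25 ft; q_1 = 1.07 × 0.41 × 2.25 = 0.9871 ft³/s
w_2 = (26.4 − 5.4)/2 = 10.5 ft; q_2 = 1.35 × 0.56 × 10.5 = 7.938 ft³/s
w_3 = (36.0 − 9.9)/2 = 13.05 ft; q_3 = 2.02 × 1.00 × 13.05 = 26.36 ft³/s
w_4 = (63.8 − 26.4)/2 = 18.7 ft; q_4 = 2.21 × 1.42 × 18.7 = 58.68 ft³/s
w_5 = (74.5 − 36.0)/2 = 19.25 ft; q_5 = 2.40 × 0.93 × 19.25 = 42.97 ft³/s
w_6 = (74.5 − 63.8)/2 = 5.35 ft; q_6 = 1.75 × 0.43 × 5.35 = 4.026 ft³/s
Q = Σ qᵢ = 141.0 ft³/s

141 ft³/s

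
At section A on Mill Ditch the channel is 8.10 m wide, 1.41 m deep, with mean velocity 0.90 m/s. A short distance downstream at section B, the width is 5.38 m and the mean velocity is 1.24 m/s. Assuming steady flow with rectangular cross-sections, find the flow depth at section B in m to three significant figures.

Q = A₁V₁ = (8.10×1.41) × 0.90 = 10.28 m³/s
d₂ = Q/(b₂ V₂) = 10.28/(5.38×1.24) = 1.541 m

1.54 m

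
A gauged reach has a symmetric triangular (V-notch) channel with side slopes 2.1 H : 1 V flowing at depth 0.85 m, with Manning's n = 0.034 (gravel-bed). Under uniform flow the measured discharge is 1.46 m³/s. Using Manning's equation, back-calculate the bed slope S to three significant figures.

A = z·y² = 2.1×0.85² = 1.517 m²
P = 2y√(1+z²) = 2×0.85×√(1+2.1²) = 3.954 m
R = A/P = 1.517/3.954 = 0.3837 m
S = (Q·n / (1·A·R^(2/3)))² = (1.46×0.034 / (1×1.517×0.5280))² = 0.003839

0.00384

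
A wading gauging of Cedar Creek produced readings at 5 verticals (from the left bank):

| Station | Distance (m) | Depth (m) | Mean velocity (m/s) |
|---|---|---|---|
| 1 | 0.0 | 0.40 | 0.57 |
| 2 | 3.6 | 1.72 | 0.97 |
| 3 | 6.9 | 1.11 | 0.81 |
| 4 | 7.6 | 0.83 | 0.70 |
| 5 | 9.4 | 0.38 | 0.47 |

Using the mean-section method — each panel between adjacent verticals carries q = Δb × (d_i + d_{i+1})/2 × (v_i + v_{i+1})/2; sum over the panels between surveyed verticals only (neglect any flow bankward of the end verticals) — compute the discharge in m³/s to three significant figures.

Panel 1-2: Δb = 3.6 m, d̄ = (0.40+1.72)/2 = 1.06, v̄ = (0.57+0.97)/2 = 0.77 → q = 3.6×1.06×0.77 = 2.938 m³/s
Panel 2-3: Δb = 3.3 m, d̄ = (1.72+1.11)/2 = 1.415, v̄ = (0.97+0.81)/2 = 0.89 → q = 3.3×1.415×0.89 = 4.156 m³/s
Panel 3-4: Δb = 0.7 m, d̄ = (1.11+0.83)/2 = 0.97, v̄ = (0.81+0.70)/2 = 0.755 → q = 0.7×0.97×0.755 = 0.5126 m³/s
Panel 4-5: Δb = 1.8 m, d̄ = (0.83+0.38)/2 = 0.605, v̄ = (0.70+0.47)/2 = 0.585 → q = 1.8×0.605×0.585 = 0.6371 m³/s
Q = Σ q = 8.244 m³/s

8.24 m³/s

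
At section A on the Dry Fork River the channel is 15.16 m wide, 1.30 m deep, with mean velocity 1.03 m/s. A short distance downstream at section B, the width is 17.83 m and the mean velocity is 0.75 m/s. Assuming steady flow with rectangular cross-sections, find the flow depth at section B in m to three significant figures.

1.52 m

Q = A₁V₁ = (15.16×1.30) × 1.03 = 20.30 m³/s
d₂ = Q/(b₂ V₂) = 20.30/(17.83×0.75) = 1.518 m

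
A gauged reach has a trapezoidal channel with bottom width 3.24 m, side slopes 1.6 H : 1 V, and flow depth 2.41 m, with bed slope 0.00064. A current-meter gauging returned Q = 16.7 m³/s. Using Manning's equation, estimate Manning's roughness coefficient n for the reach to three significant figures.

0.0322

A = (b + z·y)·y = (3.24 + 1.6×2.41)×2.41 = 17.10 m²
P = b + 2y√(1+z²) = 3.24 + 2×2.41×√(1+1.6²) = 12.33 m
R = A/P = 17.10/12.33 = 1.386 m
n = (1/Q)·A·R^(2/3)·S^(1/2) = (1/16.7) × 17.10 × 1.243 × 0.02530 = 0.03221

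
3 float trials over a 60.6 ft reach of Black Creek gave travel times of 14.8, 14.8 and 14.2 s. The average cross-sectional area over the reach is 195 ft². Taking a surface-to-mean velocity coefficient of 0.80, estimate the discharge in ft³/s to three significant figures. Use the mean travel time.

648 ft³/s

t̄ = (14.8 + 14.8 + 14.2) / 3 = 14.6 s
v_surface = L / t̄ = 60.6 / 14.6 = 4.151 ft/s
v_mean = 0.80 × 4.151 = 3.321 ft/s
Q = A × v_mean = 195 × 3.321 = 647.5 ft³/s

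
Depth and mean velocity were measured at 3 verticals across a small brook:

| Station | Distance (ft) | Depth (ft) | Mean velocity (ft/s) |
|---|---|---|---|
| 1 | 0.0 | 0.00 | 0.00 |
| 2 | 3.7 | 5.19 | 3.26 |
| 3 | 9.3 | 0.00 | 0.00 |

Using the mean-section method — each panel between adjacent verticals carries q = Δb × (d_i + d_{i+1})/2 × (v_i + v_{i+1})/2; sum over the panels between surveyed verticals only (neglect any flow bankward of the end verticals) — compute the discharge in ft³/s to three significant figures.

Panel 1-2: Δb = 3.7 ft, d̄ = (0.00+5.19)/2 = 2.595, v̄ = (0.00+3.26)/2 = 1.63 → q = 3.7×2.595×1.63 = 15.65 ft³/s
Panel 2-3: Δb = 5.6 ft, d̄ = (5.19+0.00)/2 = 2.595, v̄ = (3.26+0.00)/2 = 1.63 → q = 5.6×2.595×1.63 = 23.69 ft³/s
Q = Σ q = 39.34 ft³/s

39.3 ft³/s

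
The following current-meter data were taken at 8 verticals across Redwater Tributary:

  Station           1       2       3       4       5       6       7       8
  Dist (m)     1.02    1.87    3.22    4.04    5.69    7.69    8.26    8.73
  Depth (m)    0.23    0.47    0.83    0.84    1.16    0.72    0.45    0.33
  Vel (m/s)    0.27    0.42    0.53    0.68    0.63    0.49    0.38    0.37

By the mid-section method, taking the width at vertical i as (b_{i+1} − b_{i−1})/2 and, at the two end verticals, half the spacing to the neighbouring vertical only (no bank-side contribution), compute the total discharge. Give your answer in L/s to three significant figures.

3330 L/s

w_1 = (1.87 − 1.02)/2 = 0.425 m; q_1 = 0.27 × 0.23 × 0.425 = 0.02639 m³/s
w_2 = (3.22 − 1.02)/2 = 1.1 m; q_2 = 0.42 × 0.47 × 1.1 = 0.2171 m³/s
w_3 = (4.04 − 1.87)/2 = 1.085 m; q_3 = 0.53 × 0.83 × 1.085 = 0.4773 m³/s
w_4 = (5.69 − 3.22)/2 = 1.235 m; q_4 = 0.68 × 0.84 × 1.235 = 0.7054 m³/s
w_5 = (7.69 − 4.04)/2 = 1.825 m; q_5 = 0.63 × 1.16 × 1.825 = 1.334 m³/s
w_6 = (8.26 − 5.69)/2 = 1.285 m; q_6 = 0.49 × 0.72 × 1.285 = 0.4533 m³/s
w_7 = (8.73 − 7.69)/2 = 0.52 m; q_7 = 0.38 × 0.45 × 0.52 = 0.08892 m³/s
w_8 = (8.73 − 8.26)/2 = 0.235 m; q_8 = 0.37 × 0.33 × 0.235 = 0.02869 m³/s
Q = Σ qᵢ = 3.331 m³/s
= 3.331 × 1000 = 3331 L/s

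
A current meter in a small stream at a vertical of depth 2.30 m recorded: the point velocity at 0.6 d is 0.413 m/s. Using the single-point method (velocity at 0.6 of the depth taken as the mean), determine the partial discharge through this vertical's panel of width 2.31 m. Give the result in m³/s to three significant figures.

2.19 m³/s

v̄ = v₀.₆ = 0.413 m/s
q = v̄ × d × w = 0.4130 × 2.30 × 2.31 = 2.194 m³/s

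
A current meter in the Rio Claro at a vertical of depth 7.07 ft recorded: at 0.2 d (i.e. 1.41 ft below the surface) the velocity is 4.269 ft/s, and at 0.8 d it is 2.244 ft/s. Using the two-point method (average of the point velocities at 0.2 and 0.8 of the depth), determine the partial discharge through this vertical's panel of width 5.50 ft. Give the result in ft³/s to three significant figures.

v̄ = (4.269 + 2.244) / 2 = 3.257 ft/s
q = v̄ × d × w = 3.257 × 7.07 × 5.50 = 126.6 ft³/s

127 ft³/s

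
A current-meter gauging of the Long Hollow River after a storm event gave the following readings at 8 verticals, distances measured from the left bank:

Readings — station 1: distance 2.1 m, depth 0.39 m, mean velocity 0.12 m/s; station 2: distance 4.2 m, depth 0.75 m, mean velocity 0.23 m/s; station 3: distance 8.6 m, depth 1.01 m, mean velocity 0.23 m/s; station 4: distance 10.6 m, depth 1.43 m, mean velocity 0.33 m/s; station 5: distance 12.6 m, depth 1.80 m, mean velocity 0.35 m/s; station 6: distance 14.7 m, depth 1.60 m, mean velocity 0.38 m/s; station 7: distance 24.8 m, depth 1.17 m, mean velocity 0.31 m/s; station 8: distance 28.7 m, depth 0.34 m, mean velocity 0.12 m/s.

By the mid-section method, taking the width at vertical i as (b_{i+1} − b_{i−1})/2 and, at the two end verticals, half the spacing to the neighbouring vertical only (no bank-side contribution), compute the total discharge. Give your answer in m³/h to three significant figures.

35700 m³/h

w_1 = (4.2 − 2.1)/2 = 1.05 m; q_1 = 0.12 × 0.39 × 1.05 = 0.04914 m³/s
w_2 = (8.6 − 2.1)/2 = 3.25 m; q_2 = 0.23 × 0.75 × 3.25 = 0.5606 m³/s
w_3 = (10.6 − 4.2)/2 = 3.2 m; q_3 = 0.23 × 1.01 × 3.2 = 0.7434 m³/s
w_4 = (12.6 − 8.6)/2 = 2 m; q_4 = 0.33 × 1.43 × 2 = 0.9438 m³/s
w_5 = (14.7 − 10.6)/2 = 2.05 m; q_5 = 0.35 × 1.80 × 2.05 = 1.292 m³/s
w_6 = (24.8 − 12.6)/2 = 6.1 m; q_6 = 0.38 × 1.60 × 6.1 = 3.709 m³/s
w_7 = (28.7 − 14.7)/2 = 7 m; q_7 = 0.31 × 1.17 × 7 = 2.539 m³/s
w_8 = (28.7 − 24.8)/2 = 1.95 m; q_8 = 0.12 × 0.34 × 1.95 = 0.07956 m³/s
Q = Σ qᵢ = 9.916 m³/s
= 9.916 × 3600 = 35700 m³/h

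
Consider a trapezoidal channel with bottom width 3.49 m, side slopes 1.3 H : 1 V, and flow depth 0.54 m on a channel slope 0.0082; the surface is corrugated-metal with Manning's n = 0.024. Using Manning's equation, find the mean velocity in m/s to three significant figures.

A = (b + z·y)·y = (3.49 + 1.3×0.54)×0.54 = 2.264 m²
P = b + 2y√(1+z²) = 3.49 + 2×0.54×√(1+1.3²) = 5.261 m
R = A/P = 2.264/5.261 = 0.4302 m
Q = (1/n)·A·R^(2/3)·S^(1/2) = (1/0.024) × 2.264 × 0.4302^(2/3) × 0.0082^(1/2) = 4.868 m³/s
V = Q/A = 4.868/2.264 = 2.150 m/s

2.15 m/s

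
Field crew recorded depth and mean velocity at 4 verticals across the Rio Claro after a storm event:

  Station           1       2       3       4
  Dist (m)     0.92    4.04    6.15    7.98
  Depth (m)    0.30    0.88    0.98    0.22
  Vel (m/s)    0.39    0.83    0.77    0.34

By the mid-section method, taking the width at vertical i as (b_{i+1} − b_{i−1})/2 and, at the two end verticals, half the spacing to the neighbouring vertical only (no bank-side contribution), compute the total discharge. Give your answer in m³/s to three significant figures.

w_1 = (4.04 − 0.92)/2 = 1.56 m; q_1 = 0.39 × 0.30 × 1.56 = 0.1825 m³/s
w_2 = (6.15 − 0.92)/2 = 2.615 m; q_2 = 0.83 × 0.88 × 2.615 = 1.910 m³/s
w_3 = (7.98 − 4.04)/2 = 1.97 m; q_3 = 0.77 × 0.98 × 1.97 = 1.487 m³/s
w_4 = (7.98 − 6.15)/2 = 0.915 m; q_4 = 0.34 × 0.22 × 0.915 = 0.06844 m³/s
Q = Σ qᵢ = 3.648 m³/s

3.65 m³/s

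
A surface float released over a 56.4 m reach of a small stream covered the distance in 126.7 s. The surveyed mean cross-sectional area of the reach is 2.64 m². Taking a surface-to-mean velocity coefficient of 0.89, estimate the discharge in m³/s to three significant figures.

v_surface = L / t̄ = 56.4 / 126.7 = 0.4451 m/s
v_mean = 0.89 × 0.4451 = 0.3962 m/s
Q = A × v_mean = 2.64 × 0.3962 = 1.046 m³/s

1.05 m³/s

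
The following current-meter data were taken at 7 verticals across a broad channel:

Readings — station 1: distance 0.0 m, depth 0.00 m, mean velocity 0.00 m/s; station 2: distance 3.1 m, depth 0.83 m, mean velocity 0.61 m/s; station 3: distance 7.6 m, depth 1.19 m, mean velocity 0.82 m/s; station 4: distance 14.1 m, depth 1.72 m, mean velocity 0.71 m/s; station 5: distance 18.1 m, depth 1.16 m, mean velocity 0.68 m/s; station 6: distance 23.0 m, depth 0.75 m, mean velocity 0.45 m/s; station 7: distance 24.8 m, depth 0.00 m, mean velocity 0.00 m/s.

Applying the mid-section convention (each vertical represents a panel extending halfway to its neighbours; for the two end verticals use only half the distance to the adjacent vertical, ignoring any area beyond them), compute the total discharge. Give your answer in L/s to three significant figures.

w_2 = (7.6 − 0.0)/2 = 3.8 m; q_2 = 0.61 × 0.83 × 3.8 = 1.924 m³/s
w_3 = (14.1 − 3.1)/2 = 5.5 m; q_3 = 0.82 × 1.19 × 5.5 = 5.367 m³/s
w_4 = (18.1 − 7.6)/2 = 5.25 m; q_4 = 0.71 × 1.72 × 5.25 = 6.411 m³/s
w_5 = (23.0 − 14.1)/2 = 4.45 m; q_5 = 0.68 × 1.16 × 4.45 = 3.510 m³/s
w_6 = (24.8 − 18.1)/2 = 3.35 m; q_6 = 0.45 × 0.75 × 3.35 = 1.131 m³/s
Stations 1, 7 contribute zero (depth or velocity is 0).
Q = Σ qᵢ = 18.34 m³/s
= 18.34 × 1000 = 18340 L/s

18300 L/s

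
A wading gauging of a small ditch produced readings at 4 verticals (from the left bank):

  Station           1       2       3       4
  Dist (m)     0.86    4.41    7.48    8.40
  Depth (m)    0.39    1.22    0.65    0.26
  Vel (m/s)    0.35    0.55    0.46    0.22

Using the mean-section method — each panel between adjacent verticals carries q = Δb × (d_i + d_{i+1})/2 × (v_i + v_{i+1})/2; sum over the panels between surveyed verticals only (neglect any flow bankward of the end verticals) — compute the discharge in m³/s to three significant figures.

2.88 m³/s

Panel 1-2: Δb = 3.55 m, d̄ = (0.39+1.22)/2 = 0.805, v̄ = (0.35+0.55)/2 = 0.45 → q = 3.55×0.805×0.45 = 1.286 m³/s
Panel 2-3: Δb = 3.07 m, d̄ = (1.22+0.65)/2 = 0.935, v̄ = (0.55+0.46)/2 = 0.505 → q = 3.07×0.935×0.505 = 1.450 m³/s
Panel 3-4: Δb = 0.92 m, d̄ = (0.65+0.26)/2 = 0.455, v̄ = (0.46+0.22)/2 = 0.34 → q = 0.92×0.455×0.34 = 0.1423 m³/s
Q = Σ q = 2.878 m³/s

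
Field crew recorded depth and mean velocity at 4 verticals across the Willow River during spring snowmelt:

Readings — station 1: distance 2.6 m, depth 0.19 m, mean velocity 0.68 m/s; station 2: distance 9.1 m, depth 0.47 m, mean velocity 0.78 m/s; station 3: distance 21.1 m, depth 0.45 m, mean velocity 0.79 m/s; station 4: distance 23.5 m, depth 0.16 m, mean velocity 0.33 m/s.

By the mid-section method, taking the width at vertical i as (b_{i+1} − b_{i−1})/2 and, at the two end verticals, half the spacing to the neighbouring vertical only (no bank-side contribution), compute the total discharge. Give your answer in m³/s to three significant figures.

6.43 m³/s

w_1 = (9.1 − 2.6)/2 = 3.25 m; q_1 = 0.68 × 0.19 × 3.25 = 0.4199 m³/s
w_2 = (21.1 − 2.6)/2 = 9.25 m; q_2 = 0.78 × 0.47 × 9.25 = 3.391 m³/s
w_3 = (23.5 − 9.1)/2 = 7.2 m; q_3 = 0.79 × 0.45 × 7.2 = 2.560 m³/s
w_4 = (23.5 − 21.1)/2 = 1.2 m; q_4 = 0.33 × 0.16 × 1.2 = 0.06336 m³/s
Q = Σ qᵢ = 6.434 m³/s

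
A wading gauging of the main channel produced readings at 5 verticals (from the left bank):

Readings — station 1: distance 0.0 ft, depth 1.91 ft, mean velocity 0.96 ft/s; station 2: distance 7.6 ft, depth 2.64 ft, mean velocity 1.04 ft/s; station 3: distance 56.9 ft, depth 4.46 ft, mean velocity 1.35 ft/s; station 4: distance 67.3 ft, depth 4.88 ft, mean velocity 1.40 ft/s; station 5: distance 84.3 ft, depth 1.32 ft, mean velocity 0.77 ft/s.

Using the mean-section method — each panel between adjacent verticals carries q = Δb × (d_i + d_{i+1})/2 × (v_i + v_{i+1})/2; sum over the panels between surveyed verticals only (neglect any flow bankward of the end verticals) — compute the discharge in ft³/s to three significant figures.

350 ft³/s

Panel 1-2: Δb = 7.6 ft, d̄ = (1.91+2.64)/2 = 2.275, v̄ = (0.96+1.04)/2 = 1 → q = 7.6×2.275×1 = 17.29 ft³/s
Panel 2-3: Δb = 49.3 ft, d̄ = (2.64+4.46)/2 = 3.55, v̄ = (1.04+1.35)/2 = 1.195 → q = 49.3×3.55×1.195 = 209.1 ft³/s
Panel 3-4: Δb = 10.4 ft, d̄ = (4.46+4.88)/2 = 4.67, v̄ = (1.35+1.40)/2 = 1.375 → q = 10.4×4.67×1.375 = 66.78 ft³/s
Panel 4-5: Δb = 17 ft, d̄ = (4.88+1.32)/2 = 3.1, v̄ = (1.40+0.77)/2 = 1.085 → q = 17×3.1×1.085 = 57.18 ft³/s
Q = Σ q = 350.4 ft³/s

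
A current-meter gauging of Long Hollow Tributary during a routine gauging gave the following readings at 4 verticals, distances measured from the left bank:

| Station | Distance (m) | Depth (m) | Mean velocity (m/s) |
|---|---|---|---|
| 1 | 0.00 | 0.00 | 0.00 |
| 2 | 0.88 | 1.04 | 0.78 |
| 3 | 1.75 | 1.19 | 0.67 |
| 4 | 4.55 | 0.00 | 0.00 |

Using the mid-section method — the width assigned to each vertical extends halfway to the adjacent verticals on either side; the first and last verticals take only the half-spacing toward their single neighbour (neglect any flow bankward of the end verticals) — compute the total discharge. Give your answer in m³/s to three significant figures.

2.17 m³/s

w_2 = (1.75 − 0.00)/2 = 0.875 m; q_2 = 0.78 × 1.04 × 0.875 = 0.7098 m³/s
w_3 = (4.55 − 0.88)/2 = 1.835 m; q_3 = 0.67 × 1.19 × 1.835 = 1.463 m³/s
Stations 1, 4 contribute zero (depth or velocity is 0).
Q = Σ qᵢ = 2.173 m³/s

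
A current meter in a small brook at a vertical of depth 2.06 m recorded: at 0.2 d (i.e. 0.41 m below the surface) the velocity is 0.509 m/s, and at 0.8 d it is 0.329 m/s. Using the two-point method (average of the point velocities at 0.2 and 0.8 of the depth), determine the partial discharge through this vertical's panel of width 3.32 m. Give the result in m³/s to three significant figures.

v̄ = (0.509 + 0.329) / 2 = 0.4190 m/s
q = v̄ × d × w = 0.4190 × 2.06 × 3.32 = 2.866 m³/s

2.87 m³/s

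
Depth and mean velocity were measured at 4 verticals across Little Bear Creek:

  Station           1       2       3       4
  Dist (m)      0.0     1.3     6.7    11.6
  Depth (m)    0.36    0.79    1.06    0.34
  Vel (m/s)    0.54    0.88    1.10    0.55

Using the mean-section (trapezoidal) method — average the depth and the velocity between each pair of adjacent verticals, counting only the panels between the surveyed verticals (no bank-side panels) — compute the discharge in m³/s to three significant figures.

Panel 1-2: Δb = 1.3 m, d̄ = (0.36+0.79)/2 = 0.575, v̄ = (0.54+0.88)/2 = 0.71 → q = 1.3×0.575×0.71 = 0.5307 m³/s
Panel 2-3: Δb = 5.4 m, d̄ = (0.79+1.06)/2 = 0.925, v̄ = (0.88+1.10)/2 = 0.99 → q = 5.4×0.925×0.99 = 4.945 m³/s
Panel 3-4: Δb = 4.9 m, d̄ = (1.06+0.34)/2 = 0.7, v̄ = (1.10+0.55)/2 = 0.825 → q = 4.9×0.7×0.825 = 2.830 m³/s
Q = Σ q = 8.306 m³/s

8.31 m³/s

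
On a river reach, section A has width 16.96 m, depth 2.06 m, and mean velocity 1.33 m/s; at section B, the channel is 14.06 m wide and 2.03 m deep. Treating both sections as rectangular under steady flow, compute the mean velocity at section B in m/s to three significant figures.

1.63 m/s

Q = A₁V₁ = (16.96×2.06) × 1.33 = 46.47 m³/s
A₂ = 14.06 × 2.03 = 28.54 m²
V₂ = Q/A₂ = 46.47/28.54 = 1.628 m/s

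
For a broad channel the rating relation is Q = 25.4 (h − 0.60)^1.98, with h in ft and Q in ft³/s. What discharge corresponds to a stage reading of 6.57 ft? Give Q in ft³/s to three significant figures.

Q = 25.4 × (6.57 − 0.60)^1.98 = 25.4 × 5.97^1.98 = 873.5 ft³/s

873 ft³/s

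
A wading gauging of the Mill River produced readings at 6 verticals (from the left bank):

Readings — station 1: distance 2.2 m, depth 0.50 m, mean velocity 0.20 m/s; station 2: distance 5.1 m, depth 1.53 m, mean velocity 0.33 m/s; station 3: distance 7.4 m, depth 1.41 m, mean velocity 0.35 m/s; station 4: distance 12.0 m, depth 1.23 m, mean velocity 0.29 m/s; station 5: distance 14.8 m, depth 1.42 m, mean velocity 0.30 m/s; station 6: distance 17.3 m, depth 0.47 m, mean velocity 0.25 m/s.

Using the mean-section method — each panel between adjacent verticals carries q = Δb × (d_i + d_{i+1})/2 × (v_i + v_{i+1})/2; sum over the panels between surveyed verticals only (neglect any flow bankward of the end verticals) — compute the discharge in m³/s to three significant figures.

Panel 1-2: Δb = 2.9 m, d̄ = (0.50+1.53)/2 = 1.015, v̄ = (0.20+0.33)/2 = 0.265 → q = 2.9×1.015×0.265 = 0.7800 m³/s
Panel 2-3: Δb = 2.3 m, d̄ = (1.53+1.41)/2 = 1.47, v̄ = (0.33+0.35)/2 = 0.34 → q = 2.3×1.47×0.34 = 1.150 m³/s
Panel 3-4: Δb = 4.6 m, d̄ = (1.41+1.23)/2 = 1.32, v̄ = (0.35+0.29)/2 = 0.32 → q = 4.6×1.32×0.32 = 1.943 m³/s
Panel 4-5: Δb = 2.8 m, d̄ = (1.23+1.42)/2 = 1.325, v̄ = (0.29+0.30)/2 = 0.295 → q = 2.8×1.325×0.295 = 1.094 m³/s
Panel 5-6: Δb = 2.5 m, d̄ = (1.42+0.47)/2 = 0.945, v̄ = (0.30+0.25)/2 = 0.275 → q = 2.5×0.945×0.275 = 0.6497 m³/s
Q = Σ q = 5.617 m³/s

5.62 m³/s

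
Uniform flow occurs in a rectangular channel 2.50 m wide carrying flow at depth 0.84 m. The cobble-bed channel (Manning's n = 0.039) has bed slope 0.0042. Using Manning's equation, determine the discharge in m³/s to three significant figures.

A = b·y = 2.50 × 0.84 = 2.100 m²
P = b + 2y = 2.50 + 2×0.84 = 4.180 m
R = A/P = 2.100/4.180 = 0.5024 m
Q = (1/n)·A·R^(2/3)·S^(1/2) = (1/0.039) × 2.100 × 0.5024^(2/3) × 0.0042^(1/2) = 2.205 m³/s

2.21 m³/s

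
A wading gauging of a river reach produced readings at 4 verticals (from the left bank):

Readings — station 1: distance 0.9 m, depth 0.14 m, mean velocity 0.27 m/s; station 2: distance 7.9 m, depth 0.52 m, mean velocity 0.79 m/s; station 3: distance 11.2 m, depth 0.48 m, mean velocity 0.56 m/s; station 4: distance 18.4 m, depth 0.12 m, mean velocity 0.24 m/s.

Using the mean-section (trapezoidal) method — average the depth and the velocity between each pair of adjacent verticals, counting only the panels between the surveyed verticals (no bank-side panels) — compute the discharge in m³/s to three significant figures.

Panel 1-2: Δb = 7 m, d̄ = (0.14+0.52)/2 = 0.33, v̄ = (0.27+0.79)/2 = 0.53 → q = 7×0.33×0.53 = 1.224 m³/s
Panel 2-3: Δb = 3.3 m, d̄ = (0.52+0.48)/2 = 0.5, v̄ = (0.79+0.56)/2 = 0.675 → q = 3.3×0.5×0.675 = 1.114 m³/s
Panel 3-4: Δb = 7.2 m, d̄ = (0.48+0.12)/2 = 0.3, v̄ = (0.56+0.24)/2 = 0.4 → q = 7.2×0.3×0.4 = 0.8640 m³/s
Q = Σ q = 3.202 m³/s

3.20 m³/s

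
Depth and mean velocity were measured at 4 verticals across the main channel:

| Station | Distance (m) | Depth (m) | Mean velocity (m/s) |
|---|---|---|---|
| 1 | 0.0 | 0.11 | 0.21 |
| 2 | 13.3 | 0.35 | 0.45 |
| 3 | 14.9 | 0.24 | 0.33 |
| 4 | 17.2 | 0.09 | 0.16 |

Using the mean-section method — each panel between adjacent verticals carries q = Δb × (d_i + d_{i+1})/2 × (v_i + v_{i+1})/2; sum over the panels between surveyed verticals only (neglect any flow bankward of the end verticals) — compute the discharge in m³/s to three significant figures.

Panel 1-2: Δb = 13.3 m, d̄ = (0.11+0.35)/2 = 0.23, v̄ = (0.21+0.45)/2 = 0.33 → q = 13.3×0.23×0.33 = 1.009 m³/s
Panel 2-3: Δb = 1.6 m, d̄ = (0.35+0.24)/2 = 0.295, v̄ = (0.45+0.33)/2 = 0.39 → q = 1.6×0.295×0.39 = 0.1841 m³/s
Panel 3-4: Δb = 2.3 m, d̄ = (0.24+0.09)/2 = 0.165, v̄ = (0.33+0.16)/2 = 0.245 → q = 2.3×0.165×0.245 = 0.09298 m³/s
Q = Σ q = 1.287 m³/s

1.29 m³/s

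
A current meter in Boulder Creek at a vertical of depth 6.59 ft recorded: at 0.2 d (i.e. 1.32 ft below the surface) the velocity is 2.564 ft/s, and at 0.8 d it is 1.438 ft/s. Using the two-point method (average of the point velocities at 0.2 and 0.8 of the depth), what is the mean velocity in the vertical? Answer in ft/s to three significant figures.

v̄ = (2.564 + 1.438) / 2 = 2.001 ft/s

2.00 ft/s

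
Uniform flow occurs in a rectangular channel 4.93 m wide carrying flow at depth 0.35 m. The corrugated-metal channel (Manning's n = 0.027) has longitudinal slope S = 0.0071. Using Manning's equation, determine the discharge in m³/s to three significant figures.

A = b·y = 4.93 × 0.35 = 1.726 m²
P = b + 2y = 4.93 + 2×0.35 = 5.630 m
R = A/P = 1.726/5.630 = 0.3065 m
Q = (1/n)·A·R^(2/3)·S^(1/2) = (1/0.027) × 1.726 × 0.3065^(2/3) × 0.0071^(1/2) = 2.448 m³/s

2.45 m³/s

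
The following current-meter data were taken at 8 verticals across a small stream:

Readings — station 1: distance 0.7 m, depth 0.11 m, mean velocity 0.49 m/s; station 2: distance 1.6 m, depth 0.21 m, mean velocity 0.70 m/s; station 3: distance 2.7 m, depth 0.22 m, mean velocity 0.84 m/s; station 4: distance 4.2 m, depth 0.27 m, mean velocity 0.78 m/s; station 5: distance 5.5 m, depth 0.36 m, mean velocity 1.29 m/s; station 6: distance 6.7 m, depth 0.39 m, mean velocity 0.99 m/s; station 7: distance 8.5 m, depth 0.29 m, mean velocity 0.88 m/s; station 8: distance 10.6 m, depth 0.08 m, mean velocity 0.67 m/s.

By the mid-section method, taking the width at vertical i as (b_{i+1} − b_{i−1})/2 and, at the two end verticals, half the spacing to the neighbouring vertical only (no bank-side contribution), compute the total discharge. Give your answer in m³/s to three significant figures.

w_1 = (1.6 − 0.7)/2 = 0.45 m; q_1 = 0.49 × 0.11 × 0.45 = 0.02426 m³/s
w_2 = (2.7 − 0.7)/2 = 1 m; q_2 = 0.70 × 0.21 × 1 = 0.1470 m³/s
w_3 = (4.2 − 1.6)/2 = 1.3 m; q_3 = 0.84 × 0.22 × 1.3 = 0.2402 m³/s
w_4 = (5.5 − 2.7)/2 = 1.4 m; q_4 = 0.78 × 0.27 × 1.4 = 0.2948 m³/s
w_5 = (6.7 − 4.2)/2 = 1.25 m; q_5 = 1.29 × 0.36 × 1.25 = 0.5805 m³/s
w_6 = (8.5 − 5.5)/2 = 1.5 m; q_6 = 0.99 × 0.39 × 1.5 = 0.5792 m³/s
w_7 = (10.6 − 6.7)/2 = 1.95 m; q_7 = 0.88 × 0.29 × 1.95 = 0.4976 m³/s
w_8 = (10.6 − 8.5)/2 = 1.05 m; q_8 = 0.67 × 0.08 × 1.05 = 0.05628 m³/s
Q = Σ qᵢ = 2.420 m³/s

2.42 m³/s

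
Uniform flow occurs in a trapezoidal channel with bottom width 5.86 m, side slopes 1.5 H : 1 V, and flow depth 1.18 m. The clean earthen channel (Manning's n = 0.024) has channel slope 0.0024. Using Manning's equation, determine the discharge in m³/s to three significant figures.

A = (b + z·y)·y = (5.86 + 1.5×1.18)×1.18 = 9.003 m²
P = b + 2y√(1+z²) = 5.86 + 2×1.18×√(1+1.5²) = 10.11 m
R = A/P = 9.003/10.11 = 0.8901 m
Q = (1/n)·A·R^(2/3)·S^(1/2) = (1/0.024) × 9.003 × 0.8901^(2/3) × 0.0024^(1/2) = 17.01 m³/s

17.0 m³/s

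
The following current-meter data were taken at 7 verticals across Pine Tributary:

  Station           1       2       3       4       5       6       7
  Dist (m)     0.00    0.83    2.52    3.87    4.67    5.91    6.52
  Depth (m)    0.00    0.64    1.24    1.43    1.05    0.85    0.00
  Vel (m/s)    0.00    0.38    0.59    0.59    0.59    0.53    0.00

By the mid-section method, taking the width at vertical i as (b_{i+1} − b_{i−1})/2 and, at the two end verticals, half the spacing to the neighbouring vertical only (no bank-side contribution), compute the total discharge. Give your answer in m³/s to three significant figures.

w_2 = (2.52 − 0.00)/2 = 1.26 m; q_2 = 0.38 × 0.64 × 1.26 = 0.3064 m³/s
w_3 = (3.87 − 0.83)/2 = 1.52 m; q_3 = 0.59 × 1.24 × 1.52 = 1.112 m³/s
w_4 = (4.67 − 2.52)/2 = 1.075 m; q_4 = 0.59 × 1.43 × 1.075 = 0.9070 m³/s
w_5 = (5.91 − 3.87)/2 = 1.02 m; q_5 = 0.59 × 1.05 × 1.02 = 0.6319 m³/s
w_6 = (6.52 − 4.67)/2 = 0.925 m; q_6 = 0.53 × 0.85 × 0.925 = 0.4167 m³/s
Stations 1, 7 contribute zero (depth or velocity is 0).
Q = Σ qᵢ = 3.374 m³/s

3.37 m³/s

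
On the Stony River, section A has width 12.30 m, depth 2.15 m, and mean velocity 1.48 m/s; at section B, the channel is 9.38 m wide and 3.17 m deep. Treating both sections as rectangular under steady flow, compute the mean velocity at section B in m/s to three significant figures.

1.32 m/s

Q = A₁V₁ = (12.30×2.15) × 1.48 = 39.14 m³/s
A₂ = 9.38 × 3.17 = 29.73 m²
V₂ = Q/A₂ = 39.14/29.73 = 1.316 m/s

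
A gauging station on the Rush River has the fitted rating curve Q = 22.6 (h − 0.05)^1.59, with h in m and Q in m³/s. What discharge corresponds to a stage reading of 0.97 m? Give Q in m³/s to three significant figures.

Q = 22.6 × (0.97 − 0.05)^1.59 = 22.6 × 0.92^1.59 = 19.79 m³/s

19.8 m³/s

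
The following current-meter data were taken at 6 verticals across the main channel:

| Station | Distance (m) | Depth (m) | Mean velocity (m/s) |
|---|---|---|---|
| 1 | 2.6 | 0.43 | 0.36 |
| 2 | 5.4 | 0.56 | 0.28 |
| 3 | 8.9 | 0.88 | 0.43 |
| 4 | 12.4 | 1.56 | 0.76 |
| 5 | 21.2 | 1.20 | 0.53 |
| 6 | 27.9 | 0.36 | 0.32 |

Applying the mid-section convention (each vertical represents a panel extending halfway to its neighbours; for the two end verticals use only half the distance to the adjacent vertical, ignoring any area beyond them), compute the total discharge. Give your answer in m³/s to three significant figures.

w_1 = (5.4 − 2.6)/2 = 1.4 m; q_1 = 0.36 × 0.43 × 1.4 = 0.2167 m³/s
w_2 = (8.9 − 2.6)/2 = 3.15 m; q_2 = 0.28 × 0.56 × 3.15 = 0.4939 m³/s
w_3 = (12.4 − 5.4)/2 = 3.5 m; q_3 = 0.43 × 0.88 × 3.5 = 1.324 m³/s
w_4 = (21.2 − 8.9)/2 = 6.15 m; q_4 = 0.76 × 1.56 × 6.15 = 7.291 m³/s
w_5 = (27.9 − 12.4)/2 = 7.75 m; q_5 = 0.53 × 1.20 × 7.75 = 4.929 m³/s
w_6 = (27.9 − 21.2)/2 = 3.35 m; q_6 = 0.32 × 0.36 × 3.35 = 0.3859 m³/s
Q = Σ qᵢ = 14.64 m³/s

14.6 m³/s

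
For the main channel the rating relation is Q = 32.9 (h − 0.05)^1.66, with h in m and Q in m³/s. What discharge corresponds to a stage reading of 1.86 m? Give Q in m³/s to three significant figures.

88.1 m³/s

Q = 32.9 × (1.86 − 0.05)^1.66 = 32.9 × 1.81^1.66 = 88.09 m³/s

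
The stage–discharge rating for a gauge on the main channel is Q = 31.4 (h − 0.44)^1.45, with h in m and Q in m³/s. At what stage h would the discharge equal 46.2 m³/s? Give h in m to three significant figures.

1.75 m

h − h₀ = (Q/C)^(1/b) = (46.2/31.4)^(1/1.45) = 1.305 m
h = 0.44 + 1.305 = 1.745 m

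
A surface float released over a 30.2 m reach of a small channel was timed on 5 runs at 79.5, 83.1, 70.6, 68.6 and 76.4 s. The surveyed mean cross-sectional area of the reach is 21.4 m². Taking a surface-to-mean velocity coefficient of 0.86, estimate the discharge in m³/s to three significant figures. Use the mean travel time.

t̄ = (79.5 + 83.1 + 70.6 + 68.6 + 76.4) / 5 = 75.64 s
v_surface = L / t̄ = 30.2 / 75.64 = 0.3993 m/s
v_mean = 0.86 × 0.3993 = 0.3434 m/s
Q = A × v_mean = 21.4 × 0.3434 = 7.348 m³/s

7.35 m³/s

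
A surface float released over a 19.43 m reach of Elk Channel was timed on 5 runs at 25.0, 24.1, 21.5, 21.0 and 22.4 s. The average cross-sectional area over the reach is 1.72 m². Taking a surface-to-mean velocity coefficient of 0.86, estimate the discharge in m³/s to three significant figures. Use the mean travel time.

t̄ = (25.0 + 24.1 + 21.5 + 21.0 + 22.4) / 5 = 22.8 s
v_surface = L / t̄ = 19.43 / 22.8 = 0.8522 m/s
v_mean = 0.86 × 0.8522 = 0.7329 m/s
Q = A × v_mean = 1.72 × 0.7329 = 1.261 m³/s

1.26 m³/s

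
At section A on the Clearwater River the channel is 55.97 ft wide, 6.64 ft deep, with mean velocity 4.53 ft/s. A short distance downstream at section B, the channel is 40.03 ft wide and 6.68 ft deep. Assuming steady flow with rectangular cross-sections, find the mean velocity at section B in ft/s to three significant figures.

6.30 ft/s

Q = A₁V₁ = (55.97×6.64) × 4.53 = 1684 ft³/s
A₂ = 40.03 × 6.68 = 267.4 ft²
V₂ = Q/A₂ = 1684/267.4 = 6.296 ft/s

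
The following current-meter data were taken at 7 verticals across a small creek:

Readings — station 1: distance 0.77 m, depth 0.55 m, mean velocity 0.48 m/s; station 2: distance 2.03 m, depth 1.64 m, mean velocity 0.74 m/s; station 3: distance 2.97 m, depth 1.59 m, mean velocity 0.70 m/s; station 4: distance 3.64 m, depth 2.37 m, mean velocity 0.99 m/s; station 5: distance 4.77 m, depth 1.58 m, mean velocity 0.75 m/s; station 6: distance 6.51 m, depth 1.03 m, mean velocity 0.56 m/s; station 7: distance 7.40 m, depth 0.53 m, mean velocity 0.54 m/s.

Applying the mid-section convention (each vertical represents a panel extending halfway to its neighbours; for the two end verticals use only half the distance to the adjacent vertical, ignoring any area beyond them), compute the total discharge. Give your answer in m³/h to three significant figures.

w_1 = (2.03 − 0.77)/2 = 0.63 m; q_1 = 0.48 × 0.55 × 0.63 = 0.1663 m³/s
w_2 = (2.97 − 0.77)/2 = 1.1 m; q_2 = 0.74 × 1.64 × 1.1 = 1.335 m³/s
w_3 = (3.64 − 2.03)/2 = 0.805 m; q_3 = 0.70 × 1.59 × 0.805 = 0.8960 m³/s
w_4 = (4.77 − 2.97)/2 = 0.9 m; q_4 = 0.99 × 2.37 × 0.9 = 2.112 m³/s
w_5 = (6.51 − 3.64)/2 = 1.435 m; q_5 = 0.75 × 1.58 × 1.435 = 1.700 m³/s
w_6 = (7.40 − 4.77)/2 = 1.315 m; q_6 = 0.56 × 1.03 × 1.315 = 0.7585 m³/s
w_7 = (7.40 − 6.51)/2 = 0.445 m; q_7 = 0.54 × 0.53 × 0.445 = 0.1274 m³/s
Q = Σ qᵢ = 7.095 m³/s
= 7.095 × 3600 = 25540 m³/h

25500 m³/h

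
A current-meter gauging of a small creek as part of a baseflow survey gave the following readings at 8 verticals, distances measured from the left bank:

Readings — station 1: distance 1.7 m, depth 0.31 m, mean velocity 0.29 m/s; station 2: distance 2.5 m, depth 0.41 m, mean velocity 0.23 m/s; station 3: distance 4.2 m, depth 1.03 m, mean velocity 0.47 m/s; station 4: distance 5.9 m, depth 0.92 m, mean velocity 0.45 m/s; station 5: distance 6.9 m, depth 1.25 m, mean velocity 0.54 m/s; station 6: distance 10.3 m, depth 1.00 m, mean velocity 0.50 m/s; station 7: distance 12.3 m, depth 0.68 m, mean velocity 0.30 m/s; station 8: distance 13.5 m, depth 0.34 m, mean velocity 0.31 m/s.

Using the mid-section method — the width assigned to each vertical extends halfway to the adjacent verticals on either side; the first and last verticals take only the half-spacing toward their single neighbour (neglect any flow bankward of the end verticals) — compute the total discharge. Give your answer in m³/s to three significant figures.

w_1 = (2.5 − 1.7)/2 = 0.4 m; q_1 = 0.29 × 0.31 × 0.4 = 0.03596 m³/s
w_2 = (4.2 − 1.7)/2 = 1.25 m; q_2 = 0.23 × 0.41 × 1.25 = 0.1179 m³/s
w_3 = (5.9 − 2.5)/2 = 1.7 m; q_3 = 0.47 × 1.03 × 1.7 = 0.8230 m³/s
w_4 = (6.9 − 4.2)/2 = 1.35 m; q_4 = 0.45 × 0.92 × 1.35 = 0.5589 m³/s
w_5 = (10.3 − 5.9)/2 = 2.2 m; q_5 = 0.54 × 1.25 × 2.2 = 1.485 m³/s
w_6 = (12.3 − 6.9)/2 = 2.7 m; q_6 = 0.50 × 1.00 × 2.7 = 1.350 m³/s
w_7 = (13.5 − 10.3)/2 = 1.6 m; q_7 = 0.30 × 0.68 × 1.6 = 0.3264 m³/s
w_8 = (13.5 − 12.3)/2 = 0.6 m; q_8 = 0.31 × 0.34 × 0.6 = 0.06324 m³/s
Q = Σ qᵢ = 4.760 m³/s

4.76 m³/s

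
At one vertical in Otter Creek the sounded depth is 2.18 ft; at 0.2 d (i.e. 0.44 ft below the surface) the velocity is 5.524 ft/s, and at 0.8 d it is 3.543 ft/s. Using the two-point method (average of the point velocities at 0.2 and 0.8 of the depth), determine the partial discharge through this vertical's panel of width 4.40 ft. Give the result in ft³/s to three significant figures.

43.5 ft³/s

v̄ = (5.524 + 3.543) / 2 = 4.534 ft/s
q = v̄ × d × w = 4.534 × 2.18 × 4.40 = 43.49 ft³/s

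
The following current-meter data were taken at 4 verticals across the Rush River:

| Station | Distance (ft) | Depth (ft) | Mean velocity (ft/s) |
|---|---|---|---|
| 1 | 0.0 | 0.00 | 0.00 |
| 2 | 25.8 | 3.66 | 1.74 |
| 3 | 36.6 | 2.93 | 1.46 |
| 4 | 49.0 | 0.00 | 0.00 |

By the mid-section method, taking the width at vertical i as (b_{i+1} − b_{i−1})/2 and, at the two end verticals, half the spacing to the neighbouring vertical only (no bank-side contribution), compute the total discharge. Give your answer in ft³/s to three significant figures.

166 ft³/s

w_2 = (36.6 − 0.0)/2 = 18.3 ft; q_2 = 1.74 × 3.66 × 18.3 = 116.5 ft³/s
w_3 = (49.0 − 25.8)/2 = 11.6 ft; q_3 = 1.46 × 2.93 × 11.6 = 49.62 ft³/s
Stations 1, 4 contribute zero (depth or velocity is 0).
Q = Σ qᵢ = 166.2 ft³/s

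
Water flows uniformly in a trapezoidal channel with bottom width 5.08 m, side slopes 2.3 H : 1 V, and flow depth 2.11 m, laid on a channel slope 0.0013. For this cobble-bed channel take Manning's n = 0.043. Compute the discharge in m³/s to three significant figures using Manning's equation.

A = (b + z·y)·y = (5.08 + 2.3×2.11)×2.11 = 20.96 m²
P = b + 2y√(1+z²) = 5.08 + 2×2.11×√(1+2.3²) = 15.66 m
R = A/P = 20.96/15.66 = 1.338 m
Q = (1/n)·A·R^(2/3)·S^(1/2) = (1/0.043) × 20.96 × 1.338^(2/3) × 0.0013^(1/2) = 21.34 m³/s

21.3 m³/s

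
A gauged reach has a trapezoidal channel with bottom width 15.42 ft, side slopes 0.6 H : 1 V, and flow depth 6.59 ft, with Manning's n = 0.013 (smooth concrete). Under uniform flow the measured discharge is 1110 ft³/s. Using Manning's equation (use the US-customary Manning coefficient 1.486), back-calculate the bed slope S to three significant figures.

0.000868

A = (b + z·y)·y = (15.42 + 0.6×6.59)×6.59 = 127.7 ft²
P = b + 2y√(1+z²) = 15.42 + 2×6.59×√(1+0.6²) = 30.79 ft
R = A/P = 127.7/30.79 = 4.147 ft
S = (Q·n / (1.486·A·R^(2/3)))² = (1110×0.013 / (1.486×127.7×2.581))² = 0.0008684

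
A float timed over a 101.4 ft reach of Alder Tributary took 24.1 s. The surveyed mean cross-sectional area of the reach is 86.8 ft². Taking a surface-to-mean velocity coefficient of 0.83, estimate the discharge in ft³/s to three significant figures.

303 ft³/s

v_surface = L / t̄ = 101.4 / 24.1 = 4.207 ft/s
v_mean = 0.83 × 4.207 = 3.492 ft/s
Q = A × v_mean = 86.8 × 3.492 = 303.1 ft³/s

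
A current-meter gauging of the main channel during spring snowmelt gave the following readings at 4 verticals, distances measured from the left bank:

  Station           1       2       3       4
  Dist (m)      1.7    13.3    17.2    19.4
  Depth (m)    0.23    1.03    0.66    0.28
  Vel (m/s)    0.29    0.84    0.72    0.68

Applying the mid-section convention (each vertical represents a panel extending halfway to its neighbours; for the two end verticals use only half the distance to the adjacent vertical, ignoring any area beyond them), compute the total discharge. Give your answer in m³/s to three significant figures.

w_1 = (13.3 − 1.7)/2 = 5.8 m; q_1 = 0.29 × 0.23 × 5.8 = 0.3869 m³/s
w_2 = (17.2 − 1.7)/2 = 7.75 m; q_2 = 0.84 × 1.03 × 7.75 = 6.705 m³/s
w_3 = (19.4 − 13.3)/2 = 3.05 m; q_3 = 0.72 × 0.66 × 3.05 = 1.449 m³/s
w_4 = (19.4 − 17.2)/2 = 1.1 m; q_4 = 0.68 × 0.28 × 1.1 = 0.2094 m³/s
Q = Σ qᵢ = 8.751 m³/s

8.75 m³/s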